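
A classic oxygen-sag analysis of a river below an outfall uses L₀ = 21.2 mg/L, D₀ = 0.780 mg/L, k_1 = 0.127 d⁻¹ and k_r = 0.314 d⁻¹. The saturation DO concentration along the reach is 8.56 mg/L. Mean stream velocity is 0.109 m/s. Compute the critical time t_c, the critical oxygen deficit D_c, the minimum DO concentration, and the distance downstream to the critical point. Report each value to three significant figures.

At the critical point dD/dt = 0, so k_1 L₀ e^(−k_1 t) = k_r D. Substituting D(t) from the Streeter–Phelps equation and solving for t gives
t_c = ln[(k_r/k_1)(1 − D₀(k_r−k_1)/(k_1 L₀))] / (k_r−k_1).
Here k_r−k_1 = 0.1870 d⁻¹ and 1 − D₀(k_r−k_1)/(k_1 L₀) = 1 − 0.780×0.1870/(0.127×21.2) = 0.9458, so
t_c = ln(2.472 × 0.9458) / 0.1870 = 0.8495 / 0.1870 = 4.543 d.
L(t_c) = L₀ e^(−k_1 t_c) = 21.2 × 0.5616 = 11.91 mg/L, and at the critical point k_r D_c = k_1 L, so D_c = (0.127/0.314) × 11.91 = 4.816 mg/L.
Minimum DO = C_s − D_c = 8.56 − 4.816 = 3.744 mg/L.
x_c = v t_c = 0.109 m/s × 4.543 d × 86400 s/d = 42780 m ≈ 42.8 km.

t_c ≈ 4.54 d; D_c ≈ 4.82 mg/L; min DO ≈ 3.74 mg/L; x_c ≈ 42.8 km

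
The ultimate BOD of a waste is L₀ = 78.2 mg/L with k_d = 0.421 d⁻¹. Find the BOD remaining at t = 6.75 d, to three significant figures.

L ≈ 4.56 mg/L

L_t = L₀ e^(−k_d t) = 78.2 × e^(−0.421×6.75) = 78.2 × 0.05832 = 4.561 mg/L.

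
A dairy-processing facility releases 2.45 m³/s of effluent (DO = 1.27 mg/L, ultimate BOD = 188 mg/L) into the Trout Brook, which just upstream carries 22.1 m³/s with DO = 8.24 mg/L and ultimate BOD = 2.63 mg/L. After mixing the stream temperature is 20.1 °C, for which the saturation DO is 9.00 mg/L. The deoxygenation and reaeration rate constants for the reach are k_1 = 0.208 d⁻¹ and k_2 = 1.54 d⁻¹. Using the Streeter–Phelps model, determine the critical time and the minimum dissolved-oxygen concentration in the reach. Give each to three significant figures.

Mixed DO = (22.1×8.24 + 2.45×1.27)/(22.1+2.45) = 185.2/24.55 = 7.544 mg/L.
Mixed L₀ = (22.1×2.63 + 2.45×188)/(24.55) = 518.7/24.55 = 21.13 mg/L.
Initial deficit D₀ = C_s − DO₀ = 9.00 − 7.544 = 1.456 mg/L.
t_c = (1/1.332) ln[(1.54/0.208)(1 − 1.456×1.332/(0.208×21.13))] = 0.7508 × ln(4.138) = 1.066 d.
D_c = (0.208/1.54) × 21.13 × e^(−0.208×1.066) = 0.1351 × 21.13 × 0.8011 = 2.286 mg/L.
Minimum DO = 9.00 − 2.286 = 6.714 mg/L.

t_c ≈ 1.07 d; minimum DO ≈ 6.71 mg/L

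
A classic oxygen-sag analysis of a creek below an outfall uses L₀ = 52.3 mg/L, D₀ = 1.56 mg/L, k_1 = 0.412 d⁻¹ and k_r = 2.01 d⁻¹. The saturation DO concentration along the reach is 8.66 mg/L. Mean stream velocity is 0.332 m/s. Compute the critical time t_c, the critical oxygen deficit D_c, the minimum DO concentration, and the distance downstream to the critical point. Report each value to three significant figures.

t_c ≈ 0.915 d; D_c ≈ 7.35 mg/L; min DO ≈ 1.31 mg/L; x_c ≈ 26.2 km

t_c = [1/(k_r−k_1)] ln[(k_r/k_1)(1 − D₀(k_r−k_1)/(k_1 L₀))]
= [1/(2.01−0.412)] ln[(2.01/0.412)(1 − 1.56×1.598/(0.412×52.3))]
= (1/1.598) ln[4.879 × 0.8843] = 0.6258 × ln(4.314) = 0.6258 × 1.462 = 0.9148 d.
D_c = (k_1/k_r) L₀ e^(−k_1 t_c) = (0.412/2.01) × 52.3 × e^(−0.412×0.9148) = 0.2050 × 52.3 × 0.6860 = 7.354 mg/L.
Minimum DO = C_s − D_c = 8.66 − 7.354 = 1.306 mg/L.
x_c = v t_c = 0.332 m/s × 0.9148 d × 86400 s/d = 26240 m ≈ 26.2 km.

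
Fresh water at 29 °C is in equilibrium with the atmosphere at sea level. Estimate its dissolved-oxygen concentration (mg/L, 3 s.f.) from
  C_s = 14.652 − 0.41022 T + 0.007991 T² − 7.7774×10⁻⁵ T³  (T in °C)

C_s ≈ 7.58 mg/L

C_s = 14.652 − 0.41022×29 + 0.007991×29² − 7.7774×10⁻⁵×29³ = 7.579 mg/L.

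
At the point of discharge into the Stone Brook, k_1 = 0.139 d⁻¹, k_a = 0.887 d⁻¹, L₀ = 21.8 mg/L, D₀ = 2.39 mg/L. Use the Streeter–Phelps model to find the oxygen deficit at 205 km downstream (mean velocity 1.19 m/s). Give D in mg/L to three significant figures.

D ≈ 2.79 mg/L

Travel time t = x/v = 205 km / (1.19 m/s) = 205000 m / 1.19 m/s = 172300 s = 1.994 d.
k_1 L₀/(k_a−k_1) = 0.139×21.8/(0.887−0.139) = 3.030/0.7480 = 4.051 mg/L.
e^(−k_1 t) = e^(−0.139×1.994) = 0.7579; e^(−k_a t) = e^(−0.887×1.994) = 0.1706.
D = 4.051 × (0.7579 − 0.1706) + 2.39 × 0.1706 = 2.379 + 0.4077 = 2.787 mg/L.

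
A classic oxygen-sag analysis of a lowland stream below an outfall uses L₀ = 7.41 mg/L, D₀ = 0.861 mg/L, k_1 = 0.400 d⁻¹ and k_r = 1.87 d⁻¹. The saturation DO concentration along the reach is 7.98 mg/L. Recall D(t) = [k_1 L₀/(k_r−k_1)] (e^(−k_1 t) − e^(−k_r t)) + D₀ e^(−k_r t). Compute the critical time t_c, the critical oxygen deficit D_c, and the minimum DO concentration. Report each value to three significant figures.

With k_r/k_1 = 4.675 and 1 − D₀(k_r−k_1)/(k_1 L₀) = 0.5730,
t_c = ln(4.675 × 0.5730) / (1.87 − 0.400) = ln(2.679) / 1.470 = 0.9853/1.470 = 0.6703 d.
L(t_c) = L₀ e^(−k_1 t_c) = 7.41 × 0.7648 = 5.667 mg/L, and at the critical point k_r D_c = k_1 L, so D_c = (0.400/1.87) × 5.667 = 1.212 mg/L.
Minimum DO = C_s − D_c = 7.98 − 1.212 = 6.768 mg/L.

t_c ≈ 0.670 d; D_c ≈ 1.21 mg/L; min DO ≈ 6.77 mg/L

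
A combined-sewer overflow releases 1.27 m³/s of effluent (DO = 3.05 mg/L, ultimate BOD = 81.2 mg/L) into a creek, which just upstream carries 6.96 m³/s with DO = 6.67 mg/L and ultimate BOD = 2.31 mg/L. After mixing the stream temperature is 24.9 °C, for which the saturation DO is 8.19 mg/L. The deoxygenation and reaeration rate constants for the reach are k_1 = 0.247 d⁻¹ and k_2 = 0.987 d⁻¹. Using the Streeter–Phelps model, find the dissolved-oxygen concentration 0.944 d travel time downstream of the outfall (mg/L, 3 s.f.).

DO ≈ 5.45 mg/L

Mixed DO = (6.96×6.67 + 1.27×3.05)/(6.96+1.27) = 50.30/8.230 = 6.111 mg/L.
Mixed L₀ = (6.96×2.31 + 1.27×81.2)/(8.230) = 119.2/8.230 = 14.48 mg/L.
Initial deficit D₀ = C_s − DO₀ = 8.19 − 6.111 = 2.079 mg/L.
D(0.944) = [0.247×14.48/(0.987−0.247)](e^(−0.247×0.944) − e^(−0.987×0.944)) + 2.079 e^(−0.987×0.944)
= 4.834 × (0.7920 − 0.3939) + 2.079 × 0.3939 = 2.744 mg/L.
DO = 8.19 − 2.744 = 5.446 mg/L.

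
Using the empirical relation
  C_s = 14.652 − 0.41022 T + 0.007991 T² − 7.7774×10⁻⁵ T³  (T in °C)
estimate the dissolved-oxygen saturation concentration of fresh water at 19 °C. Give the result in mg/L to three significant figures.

C_s ≈ 9.21 mg/L

C_s = 14.652 − 0.41022×19 + 0.007991×19² − 7.7774×10⁻⁵×19³ = 9.209 mg/L.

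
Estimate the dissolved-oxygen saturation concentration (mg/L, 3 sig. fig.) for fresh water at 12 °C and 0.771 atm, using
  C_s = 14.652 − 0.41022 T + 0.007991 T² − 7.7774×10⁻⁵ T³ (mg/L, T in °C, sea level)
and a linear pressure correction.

C_s ≈ 8.28 mg/L

At sea level: C_s = 14.652 − 0.41022×12 + 0.007991×12² − 7.7774×10⁻⁵×12³ = 10.75 mg/L.
Pressure correction: C_s' = 10.75 × 0.771 = 8.285 mg/L.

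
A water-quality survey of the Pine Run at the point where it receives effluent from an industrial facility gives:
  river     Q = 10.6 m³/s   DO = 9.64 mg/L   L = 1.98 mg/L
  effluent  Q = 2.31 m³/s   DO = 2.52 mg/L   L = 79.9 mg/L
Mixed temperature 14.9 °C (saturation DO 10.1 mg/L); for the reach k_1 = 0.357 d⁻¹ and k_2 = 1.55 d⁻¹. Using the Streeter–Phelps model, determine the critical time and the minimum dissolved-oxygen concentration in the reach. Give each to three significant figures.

Mixed DO = (10.6×9.64 + 2.31×2.52)/(10.6+2.31) = 108.0/12.91 = 8.366 mg/L.
Mixed L₀ = (10.6×1.98 + 2.31×79.9)/(12.91) = 205.6/12.91 = 15.92 mg/L.
Initial deficit D₀ = C_s − DO₀ = 10.1 − 8.366 = 1.734 mg/L.
t_c = (1/1.193) ln[(1.55/0.357)(1 − 1.734×1.193/(0.357×15.92))] = 0.8382 × ln(2.762) = 0.8515 d.
D_c = (0.357/1.55) × 15.92 × e^(−0.357×0.8515) = 0.2303 × 15.92 × 0.7379 = 2.706 mg/L.
Minimum DO = 10.1 − 2.706 = 7.394 mg/L.

t_c ≈ 0.851 d; minimum DO ≈ 7.39 mg/L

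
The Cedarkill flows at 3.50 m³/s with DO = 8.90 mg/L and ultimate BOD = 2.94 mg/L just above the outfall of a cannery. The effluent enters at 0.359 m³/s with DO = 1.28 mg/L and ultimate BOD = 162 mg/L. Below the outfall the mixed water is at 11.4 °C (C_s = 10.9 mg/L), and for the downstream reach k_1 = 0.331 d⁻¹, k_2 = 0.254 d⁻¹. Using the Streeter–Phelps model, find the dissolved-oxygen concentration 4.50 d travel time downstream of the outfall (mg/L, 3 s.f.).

DO ≈ 2.92 mg/L

Mixed DO = (3.50×8.90 + 0.359×1.28)/(3.50+0.359) = 31.61/3.859 = 8.191 mg/L.
Mixed L₀ = (3.50×2.94 + 0.359×162)/(3.859) = 68.45/3.859 = 17.74 mg/L.
Initial deficit D₀ = C_s − DO₀ = 10.9 − 8.191 = 2.709 mg/L.
D(4.50) = [0.331×17.74/(0.254−0.331)](e^(−0.331×4.50) − e^(−0.254×4.50)) + 2.709 e^(−0.254×4.50)
= -76.25 × (0.2255 − 0.3189) + 2.709 × 0.3189 = 7.983 mg/L.
DO = 10.9 − 7.983 = 2.917 mg/L.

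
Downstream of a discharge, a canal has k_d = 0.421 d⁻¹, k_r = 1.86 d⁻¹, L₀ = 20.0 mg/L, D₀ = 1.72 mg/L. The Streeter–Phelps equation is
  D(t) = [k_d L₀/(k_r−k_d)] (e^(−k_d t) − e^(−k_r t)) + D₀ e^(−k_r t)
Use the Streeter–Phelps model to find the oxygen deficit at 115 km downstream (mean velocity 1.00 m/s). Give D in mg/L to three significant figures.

D ≈ 2.99 mg/L

Travel time t = x/v = 115 km / (1.00 m/s) = 115000 m / 1.00 m/s = 115000 s = 1.331 d.
k_d L₀/(k_r−k_d) = 0.421×20.0/(1.86−0.421) = 8.420/1.439 = 5.851 mg/L.
e^(−k_d t) = e^(−0.421×1.331) = 0.5710; e^(−k_r t) = e^(−1.86×1.331) = 0.08410.
D = 5.851 × (0.5710 − 0.08410) + 1.72 × 0.08410 = 2.849 + 0.1447 = 2.994 mg/L.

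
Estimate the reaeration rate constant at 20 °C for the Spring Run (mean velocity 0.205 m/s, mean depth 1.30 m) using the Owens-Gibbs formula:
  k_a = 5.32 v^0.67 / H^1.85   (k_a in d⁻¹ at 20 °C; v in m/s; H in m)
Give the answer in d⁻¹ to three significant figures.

k_a ≈ 1.13 d⁻¹

k_a = 5.32 × 0.205^0.67 / 1.30^1.85 = 5.32 × 0.3458 / 1.625 = 1.132 d⁻¹.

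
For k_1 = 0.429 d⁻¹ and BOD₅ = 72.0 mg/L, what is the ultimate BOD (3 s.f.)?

L₀ ≈ 81.5 mg/L

BOD₅ = L₀(1 − e^(−5k_1)) ⇒ L₀ = BOD₅ / (1 − e^(−5×0.429))
= 72.0 / (1 − 0.1171) = 72.0 / 0.8829 = 81.55 mg/L.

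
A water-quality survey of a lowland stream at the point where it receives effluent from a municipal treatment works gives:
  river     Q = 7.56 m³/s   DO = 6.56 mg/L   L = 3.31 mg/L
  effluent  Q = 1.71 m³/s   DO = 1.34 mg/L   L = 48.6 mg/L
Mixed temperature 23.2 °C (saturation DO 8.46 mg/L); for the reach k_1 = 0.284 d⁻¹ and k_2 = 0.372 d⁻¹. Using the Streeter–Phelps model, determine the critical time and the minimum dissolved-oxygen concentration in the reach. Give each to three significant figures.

t_c ≈ 2.17 d; minimum DO ≈ 3.65 mg/L

Mixed DO = (7.56×6.56 + 1.71×1.34)/(7.56+1.71) = 51.88/9.270 = 5.597 mg/L.
Mixed L₀ = (7.56×3.31 + 1.71×48.6)/(9.270) = 108.1/9.270 = 11.66 mg/L.
Initial deficit D₀ = C_s − DO₀ = 8.46 − 5.597 = 2.863 mg/L.
t_c = (1/0.08800) ln[(0.372/0.284)(1 − 2.863×0.08800/(0.284×11.66))] = 11.36 × ln(1.210) = 2.168 d.
D_c = (0.284/0.372) × 11.66 × e^(−0.284×2.168) = 0.7634 × 11.66 × 0.5402 = 4.810 mg/L.
Minimum DO = 8.46 − 4.810 = 3.650 mg/L.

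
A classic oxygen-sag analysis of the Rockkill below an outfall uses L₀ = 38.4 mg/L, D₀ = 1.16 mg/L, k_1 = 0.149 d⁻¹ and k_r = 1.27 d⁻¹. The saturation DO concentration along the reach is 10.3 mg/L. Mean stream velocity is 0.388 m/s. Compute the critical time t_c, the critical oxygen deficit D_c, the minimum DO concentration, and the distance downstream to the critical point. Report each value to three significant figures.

t_c = [1/(k_r−k_1)] ln[(k_r/k_1)(1 − D₀(k_r−k_1)/(k_1 L₀))]
= [1/(1.27−0.149)] ln[(1.27/0.149)(1 − 1.16×1.121/(0.149×38.4))]
= (1/1.121) ln[8.523 × 0.7727] = 0.8921 × ln(6.586) = 0.8921 × 1.885 = 1.682 d.
D_c = (k_1/k_r) L₀ e^(−k_1 t_c) = (0.149/1.27) × 38.4 × e^(−0.149×1.682) = 0.1173 × 38.4 × 0.7784 = 3.507 mg/L.
Minimum DO = C_s − D_c = 10.3 − 3.507 = 6.793 mg/L.
x_c = v t_c = 0.388 m/s × 1.682 d × 86400 s/d = 56370 m ≈ 56.4 km.

t_c ≈ 1.68 d; D_c ≈ 3.51 mg/L; min DO ≈ 6.79 mg/L; x_c ≈ 56.4 km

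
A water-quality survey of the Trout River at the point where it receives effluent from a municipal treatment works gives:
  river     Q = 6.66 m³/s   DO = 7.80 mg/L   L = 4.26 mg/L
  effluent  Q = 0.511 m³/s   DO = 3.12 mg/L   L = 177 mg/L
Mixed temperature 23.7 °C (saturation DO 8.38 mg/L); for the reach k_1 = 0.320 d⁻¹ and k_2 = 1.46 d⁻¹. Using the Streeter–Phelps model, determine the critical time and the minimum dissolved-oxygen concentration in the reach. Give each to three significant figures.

t_c ≈ 1.14 d; minimum DO ≈ 5.86 mg/L

Mixed DO = (6.66×7.80 + 0.511×3.12)/(6.66+0.511) = 53.54/7.171 = 7.467 mg/L.
Mixed L₀ = (6.66×4.26 + 0.511×177)/(7.171) = 118.8/7.171 = 16.57 mg/L.
Initial deficit D₀ = C_s − DO₀ = 8.38 − 7.467 = 0.9135 mg/L.
t_c = (1/1.140) ln[(1.46/0.320)(1 − 0.9135×1.140/(0.320×16.57))] = 0.8772 × ln(3.666) = 1.140 d.
D_c = (0.320/1.46) × 16.57 × e^(−0.320×1.140) = 0.2192 × 16.57 × 0.6944 = 2.522 mg/L.
Minimum DO = 8.38 − 2.522 = 5.858 mg/L.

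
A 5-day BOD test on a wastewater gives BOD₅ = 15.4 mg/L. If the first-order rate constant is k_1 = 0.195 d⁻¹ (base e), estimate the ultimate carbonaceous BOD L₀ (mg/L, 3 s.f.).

L₀ ≈ 24.7 mg/L

BOD₅ = L₀(1 − e^(−5k_1)) ⇒ L₀ = BOD₅ / (1 − e^(−5×0.195))
= 15.4 / (1 − 0.3772) = 15.4 / 0.6228 = 24.73 mg/L.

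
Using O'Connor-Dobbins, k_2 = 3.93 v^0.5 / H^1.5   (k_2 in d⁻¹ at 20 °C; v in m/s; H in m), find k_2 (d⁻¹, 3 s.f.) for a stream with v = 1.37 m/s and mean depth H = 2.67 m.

k_2 = 3.93 × 1.37^0.5 / 2.67^1.5 = 3.93 × 1.170 / 4.363 = 1.054 d⁻¹.

k_2 ≈ 1.05 d⁻¹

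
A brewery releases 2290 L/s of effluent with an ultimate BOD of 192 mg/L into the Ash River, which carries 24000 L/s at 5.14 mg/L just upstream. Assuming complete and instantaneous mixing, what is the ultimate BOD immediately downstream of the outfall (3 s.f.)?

21.4 mg/L

Flow-weighted mixing: C = (Q_r C_r + Q_w C_w)/(Q_r + Q_w)
= (24000×5.14 + 2290×192)/(24000 + 2290) = 563000/26290 = 21.42 mg/L.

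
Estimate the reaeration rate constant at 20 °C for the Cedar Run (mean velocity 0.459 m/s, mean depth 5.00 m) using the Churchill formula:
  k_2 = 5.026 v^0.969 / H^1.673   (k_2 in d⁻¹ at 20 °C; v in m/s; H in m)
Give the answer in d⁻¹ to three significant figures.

k_2 = 5.026 × 0.459^0.969 / 5.00^1.673 = 5.026 × 0.4702 / 14.77 = 0.1600 d⁻¹.

k_2 ≈ 0.160 d⁻¹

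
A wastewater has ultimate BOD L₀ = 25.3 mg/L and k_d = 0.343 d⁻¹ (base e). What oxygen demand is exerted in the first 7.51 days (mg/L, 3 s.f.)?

y ≈ 23.4 mg/L

y_t = L₀(1 − e^(−k_d t)) = 25.3 × (1 − e^(−0.343×7.51))
= 25.3 × (1 − 0.07608) = 25.3 × 0.9239 = 23.38 mg/L.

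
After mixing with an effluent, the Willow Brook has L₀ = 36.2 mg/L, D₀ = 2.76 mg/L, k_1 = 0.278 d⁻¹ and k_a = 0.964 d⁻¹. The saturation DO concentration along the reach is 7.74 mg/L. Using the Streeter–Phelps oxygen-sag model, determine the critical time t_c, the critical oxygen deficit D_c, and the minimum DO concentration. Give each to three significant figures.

At the critical point dD/dt = 0, so k_1 L₀ e^(−k_1 t) = k_a D. Substituting D(t) from the Streeter–Phelps equation and solving for t gives
t_c = ln[(k_a/k_1)(1 − D₀(k_a−k_1)/(k_1 L₀))] / (k_a−k_1).
Here k_a−k_1 = 0.6860 d⁻¹ and 1 − D₀(k_a−k_1)/(k_1 L₀) = 1 − 2.76×0.6860/(0.278×36.2) = 0.8119, so
t_c = ln(3.468 × 0.8119) / 0.6860 = 1.035 / 0.6860 = 1.509 d.
D_c = (k_1/k_a) L₀ e^(−k_1 t_c) = (0.278/0.964) × 36.2 × e^(−0.278×1.509) = 0.2884 × 36.2 × 0.6574 = 6.863 mg/L.
Minimum DO = C_s − D_c = 7.74 − 6.863 = 0.8770 mg/L.

t_c ≈ 1.51 d; D_c ≈ 6.86 mg/L; min DO ≈ 0.877 mg/L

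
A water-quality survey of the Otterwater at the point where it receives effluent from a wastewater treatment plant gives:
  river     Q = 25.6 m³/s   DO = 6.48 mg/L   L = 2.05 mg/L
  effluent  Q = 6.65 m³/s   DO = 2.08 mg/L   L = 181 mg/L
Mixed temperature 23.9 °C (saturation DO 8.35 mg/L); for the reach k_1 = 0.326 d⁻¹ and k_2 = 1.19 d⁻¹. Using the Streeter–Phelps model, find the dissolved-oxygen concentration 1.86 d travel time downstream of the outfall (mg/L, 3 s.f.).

Mixed DO = (25.6×6.48 + 6.65×2.08)/(25.6+6.65) = 179.7/32.25 = 5.573 mg/L.
Mixed L₀ = (25.6×2.05 + 6.65×181)/(32.25) = 1256/32.25 = 38.95 mg/L.
Initial deficit D₀ = C_s − DO₀ = 8.35 − 5.573 = 2.777 mg/L.
D(1.86) = [0.326×38.95/(1.19−0.326)](e^(−0.326×1.86) − e^(−1.19×1.86)) + 2.777 e^(−1.19×1.86)
= 14.70 × (0.5453 − 0.1093) + 2.777 × 0.1093 = 6.711 mg/L.
DO = 8.35 − 6.711 = 1.639 mg/L.

DO ≈ 1.64 mg/L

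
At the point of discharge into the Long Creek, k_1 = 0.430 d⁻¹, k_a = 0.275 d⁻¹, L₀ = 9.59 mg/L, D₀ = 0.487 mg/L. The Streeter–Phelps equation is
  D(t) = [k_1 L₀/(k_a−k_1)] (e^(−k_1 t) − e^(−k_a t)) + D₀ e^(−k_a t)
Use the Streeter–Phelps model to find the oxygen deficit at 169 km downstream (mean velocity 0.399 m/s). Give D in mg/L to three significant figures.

Travel time t = x/v = 169 km / (0.399 m/s) = 169000 m / 0.399 m/s = 423600 s = 4.902 d.
k_1 L₀/(k_a−k_1) = 0.430×9.59/(0.275−0.430) = 4.124/-0.1550 = -26.60 mg/L.
e^(−k_1 t) = e^(−0.430×4.902) = 0.1215; e^(−k_a t) = e^(−0.275×4.902) = 0.2597.
D = -26.60 × (0.1215 − 0.2597) + 0.487 × 0.2597 = 3.678 + 0.1265 = 3.804 mg/L.

D ≈ 3.80 mg/L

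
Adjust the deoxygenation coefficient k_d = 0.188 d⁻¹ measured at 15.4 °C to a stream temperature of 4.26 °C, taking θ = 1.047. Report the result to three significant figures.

k_d(T₂) = k_d(T₁) · θ^(T₂−T₁) = 0.188 × 1.047^(4.26−15.4)
= 0.188 × 1.047^-11.1 = 0.188 × 0.5995 = 0.1127 d⁻¹.

k_d ≈ 0.113 d⁻¹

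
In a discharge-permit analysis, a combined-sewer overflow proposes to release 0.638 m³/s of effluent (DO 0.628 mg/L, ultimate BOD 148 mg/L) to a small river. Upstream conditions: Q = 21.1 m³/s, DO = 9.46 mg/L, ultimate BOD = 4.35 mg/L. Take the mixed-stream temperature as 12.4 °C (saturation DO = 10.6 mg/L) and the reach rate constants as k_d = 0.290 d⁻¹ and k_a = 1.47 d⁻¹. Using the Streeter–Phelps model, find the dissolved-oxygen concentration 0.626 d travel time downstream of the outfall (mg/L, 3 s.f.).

Mixed DO = (21.1×9.46 + 0.638×0.628)/(21.1+0.638) = 200.0/21.74 = 9.201 mg/L.
Mixed L₀ = (21.1×4.35 + 0.638×148)/(21.74) = 186.2/21.74 = 8.566 mg/L.
Initial deficit D₀ = C_s − DO₀ = 10.6 − 9.201 = 1.399 mg/L.
D(0.626) = [0.290×8.566/(1.47−0.290)](e^(−0.290×0.626) − e^(−1.47×0.626)) + 1.399 e^(−1.47×0.626)
= 2.105 × (0.8340 − 0.3984) + 1.399 × 0.3984 = 1.474 mg/L.
DO = 10.6 − 1.474 = 9.126 mg/L.

DO ≈ 9.13 mg/L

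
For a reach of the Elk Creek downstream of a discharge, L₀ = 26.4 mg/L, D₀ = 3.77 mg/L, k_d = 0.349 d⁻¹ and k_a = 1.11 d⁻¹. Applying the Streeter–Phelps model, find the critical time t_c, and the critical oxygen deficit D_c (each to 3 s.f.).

t_c ≈ 1.03 d; D_c ≈ 5.79 mg/L

At the critical point dD/dt = 0, so k_d L₀ e^(−k_d t) = k_a D. Substituting D(t) from the Streeter–Phelps equation and solving for t gives
t_c = ln[(k_a/k_d)(1 − D₀(k_a−k_d)/(k_d L₀))] / (k_a−k_d).
Here k_a−k_d = 0.7610 d⁻¹ and 1 − D₀(k_a−k_d)/(k_d L₀) = 1 − 3.77×0.7610/(0.349×26.4) = 0.6886, so
t_c = ln(3.181 × 0.6886) / 0.7610 = 0.7840 / 0.7610 = 1.030 d.
L(t_c) = L₀ e^(−k_d t_c) = 26.4 × 0.6980 = 18.43 mg/L, and at the critical point k_a D_c = k_d L, so D_c = (0.349/1.11) × 18.43 = 5.794 mg/L.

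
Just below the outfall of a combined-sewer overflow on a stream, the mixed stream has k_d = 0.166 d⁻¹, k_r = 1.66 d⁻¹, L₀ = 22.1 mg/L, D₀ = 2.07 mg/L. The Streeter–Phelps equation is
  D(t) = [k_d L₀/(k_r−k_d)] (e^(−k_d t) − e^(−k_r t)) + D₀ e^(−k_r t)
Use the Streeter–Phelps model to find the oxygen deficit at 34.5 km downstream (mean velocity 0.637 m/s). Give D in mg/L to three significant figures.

Travel time t = x/v = 34.5 km / (0.637 m/s) = 34500 m / 0.637 m/s = 54160 s = 0.6269 d.
k_d L₀/(k_r−k_d) = 0.166×22.1/(1.66−0.166) = 3.669/1.494 = 2.456 mg/L.
e^(−k_d t) = e^(−0.166×0.6269) = 0.9012; e^(−k_r t) = e^(−1.66×0.6269) = 0.3533.
D = 2.456 × (0.9012 − 0.3533) + 2.07 × 0.3533 = 1.345 + 0.7312 = 2.077 mg/L.

D ≈ 2.08 mg/L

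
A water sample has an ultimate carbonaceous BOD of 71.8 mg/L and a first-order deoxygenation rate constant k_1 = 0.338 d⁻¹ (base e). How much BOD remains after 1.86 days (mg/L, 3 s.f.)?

L_t = L₀ e^(−k_1 t) = 71.8 × e^(−0.338×1.86) = 71.8 × 0.5333 = 38.29 mg/L.

L ≈ 38.3 mg/L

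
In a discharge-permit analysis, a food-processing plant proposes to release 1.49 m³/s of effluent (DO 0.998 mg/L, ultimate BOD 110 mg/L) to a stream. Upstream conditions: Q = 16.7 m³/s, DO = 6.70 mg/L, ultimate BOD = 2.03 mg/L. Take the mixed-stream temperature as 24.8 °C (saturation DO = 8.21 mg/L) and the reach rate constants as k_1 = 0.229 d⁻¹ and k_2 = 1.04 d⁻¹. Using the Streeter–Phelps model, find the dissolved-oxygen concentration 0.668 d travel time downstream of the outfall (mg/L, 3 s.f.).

DO ≈ 6.12 mg/L

Mixed DO = (16.7×6.70 + 1.49×0.998)/(16.7+1.49) = 113.4/18.19 = 6.233 mg/L.
Mixed L₀ = (16.7×2.03 + 1.49×110)/(18.19) = 197.8/18.19 = 10.87 mg/L.
Initial deficit D₀ = C_s − DO₀ = 8.21 − 6.233 = 1.977 mg/L.
D(0.668) = [0.229×10.87/(1.04−0.229)](e^(−0.229×0.668) − e^(−1.04×0.668)) + 1.977 e^(−1.04×0.668)
= 3.071 × (0.8582 − 0.4992) + 1.977 × 0.4992 = 2.089 mg/L.
DO = 8.21 − 2.089 = 6.121 mg/L.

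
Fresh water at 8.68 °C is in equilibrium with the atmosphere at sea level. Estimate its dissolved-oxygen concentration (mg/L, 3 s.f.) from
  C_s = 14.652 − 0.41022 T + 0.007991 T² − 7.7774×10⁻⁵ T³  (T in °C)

C_s ≈ 11.6 mg/L

C_s = 14.652 − 0.41022×8.68 + 0.007991×8.68² − 7.7774×10⁻⁵×8.68³ = 11.64 mg/L.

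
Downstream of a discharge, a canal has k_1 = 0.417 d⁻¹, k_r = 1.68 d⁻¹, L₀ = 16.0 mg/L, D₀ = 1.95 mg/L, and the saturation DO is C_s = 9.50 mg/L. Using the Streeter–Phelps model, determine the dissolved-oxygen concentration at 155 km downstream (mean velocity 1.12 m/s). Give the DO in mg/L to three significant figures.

DO ≈ 7.02 mg/L

Travel time t = x/v = 155 km / (1.12 m/s) = 155000 m / 1.12 m/s = 138400 s = 1.602 d.
k_1 L₀/(k_r−k_1) = 0.417×16.0/(1.68−0.417) = 6.672/1.263 = 5.283 mg/L.
e^(−k_1 t) = e^(−0.417×1.602) = 0.5128; e^(−k_r t) = e^(−1.68×1.602) = 0.06781.
D = 5.283 × (0.5128 − 0.06781) + 1.95 × 0.06781 = 2.351 + 0.1322 = 2.483 mg/L.
DO = C_s − D = 9.50 − 2.483 = 7.017 mg/L.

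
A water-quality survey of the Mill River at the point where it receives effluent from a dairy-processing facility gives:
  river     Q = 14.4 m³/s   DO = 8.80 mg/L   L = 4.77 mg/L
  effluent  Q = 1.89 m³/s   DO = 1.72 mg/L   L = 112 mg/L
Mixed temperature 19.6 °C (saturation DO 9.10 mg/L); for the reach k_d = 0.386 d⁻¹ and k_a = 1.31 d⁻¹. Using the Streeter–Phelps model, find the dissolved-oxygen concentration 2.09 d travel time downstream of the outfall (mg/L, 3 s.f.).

Mixed DO = (14.4×8.80 + 1.89×1.72)/(14.4+1.89) = 130.0/16.29 = 7.979 mg/L.
Mixed L₀ = (14.4×4.77 + 1.89×112)/(16.29) = 280.4/16.29 = 17.21 mg/L.
Initial deficit D₀ = C_s − DO₀ = 9.10 − 7.979 = 1.121 mg/L.
D(2.09) = [0.386×17.21/(1.31−0.386)](e^(−0.386×2.09) − e^(−1.31×2.09)) + 1.121 e^(−1.31×2.09)
= 7.190 × (0.4463 − 0.06471) + 1.121 × 0.06471 = 2.816 mg/L.
DO = 9.10 − 2.816 = 6.284 mg/L.

DO ≈ 6.28 mg/L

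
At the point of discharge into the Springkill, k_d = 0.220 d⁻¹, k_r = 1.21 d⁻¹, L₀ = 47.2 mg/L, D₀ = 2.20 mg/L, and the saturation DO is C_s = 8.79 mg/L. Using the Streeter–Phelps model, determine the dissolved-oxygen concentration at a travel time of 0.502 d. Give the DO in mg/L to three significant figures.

k_d L₀/(k_r−k_d) = 0.220×47.2/(1.21−0.220) = 10.38/0.9900 = 10.49 mg/L.
e^(−k_d t) = e^(−0.220×0.5020) = 0.8954; e^(−k_r t) = e^(−1.21×0.5020) = 0.5448.
D = 10.49 × (0.8954 − 0.5448) + 2.20 × 0.5448 = 3.678 + 1.198 = 4.877 mg/L.
DO = C_s − D = 8.79 − 4.877 = 3.913 mg/L.

DO ≈ 3.91 mg/L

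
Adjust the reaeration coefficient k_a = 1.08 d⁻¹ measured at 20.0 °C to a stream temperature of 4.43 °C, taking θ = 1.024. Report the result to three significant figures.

k_a(T₂) = k_a(T₁) · θ^(T₂−T₁) = 1.08 × 1.024^(4.43−20.0)
= 1.08 × 1.024^-15.6 = 1.08 × 0.6912 = 0.7465 d⁻¹.

k_a ≈ 0.747 d⁻¹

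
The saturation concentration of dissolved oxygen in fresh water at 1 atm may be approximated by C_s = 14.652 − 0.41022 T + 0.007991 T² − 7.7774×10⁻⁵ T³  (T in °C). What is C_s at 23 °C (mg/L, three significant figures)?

C_s ≈ 8.50 mg/L

C_s = 14.652 − 0.41022×23 + 0.007991×23² − 7.7774×10⁻⁵×23³ = 8.498 mg/L.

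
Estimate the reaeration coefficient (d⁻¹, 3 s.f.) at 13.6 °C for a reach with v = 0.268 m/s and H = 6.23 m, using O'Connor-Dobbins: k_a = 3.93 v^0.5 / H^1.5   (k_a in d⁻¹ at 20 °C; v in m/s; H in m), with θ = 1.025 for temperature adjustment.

k_a ≈ 0.112 d⁻¹

k_a(20) = 3.93 × 0.268^0.5 / 6.23^1.5 = 3.93 × 0.5177 / 15.55 = 0.1308 d⁻¹.
k_a(13.6) = 0.1308 × 1.025^(13.6−20) = 0.1308 × 0.8538 = 0.1117 d⁻¹.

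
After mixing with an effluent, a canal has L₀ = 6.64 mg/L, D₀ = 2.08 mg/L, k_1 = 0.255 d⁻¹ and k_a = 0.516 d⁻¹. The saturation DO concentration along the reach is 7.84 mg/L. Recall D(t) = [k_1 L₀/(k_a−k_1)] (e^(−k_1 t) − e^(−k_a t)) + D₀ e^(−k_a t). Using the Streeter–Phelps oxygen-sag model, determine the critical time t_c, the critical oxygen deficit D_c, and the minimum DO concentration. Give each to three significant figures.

t_c ≈ 1.22 d; D_c ≈ 2.40 mg/L; min DO ≈ 5.44 mg/L

At the critical point dD/dt = 0, so k_1 L₀ e^(−k_1 t) = k_a D. Substituting D(t) from the Streeter–Phelps equation and solving for t gives
t_c = ln[(k_a/k_1)(1 − D₀(k_a−k_1)/(k_1 L₀))] / (k_a−k_1).
Here k_a−k_1 = 0.2610 d⁻¹ and 1 − D₀(k_a−k_1)/(k_1 L₀) = 1 − 2.08×0.2610/(0.255×6.64) = 0.6794, so
t_c = ln(2.024 × 0.6794) / 0.2610 = 0.3183 / 0.2610 = 1.219 d.
D_c = (k_1/k_a) L₀ e^(−k_1 t_c) = (0.255/0.516) × 6.64 × e^(−0.255×1.219) = 0.4942 × 6.64 × 0.7328 = 2.404 mg/L.
Minimum DO = C_s − D_c = 7.84 − 2.404 = 5.436 mg/L.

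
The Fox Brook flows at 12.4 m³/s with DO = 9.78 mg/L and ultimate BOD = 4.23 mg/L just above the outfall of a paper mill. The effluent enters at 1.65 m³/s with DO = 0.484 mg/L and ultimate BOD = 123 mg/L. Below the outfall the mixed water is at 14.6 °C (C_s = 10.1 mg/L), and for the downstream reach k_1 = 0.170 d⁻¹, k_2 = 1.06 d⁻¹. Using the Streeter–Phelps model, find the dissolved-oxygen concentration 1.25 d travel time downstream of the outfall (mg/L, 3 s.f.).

DO ≈ 7.84 mg/L

Mixed DO = (12.4×9.78 + 1.65×0.484)/(12.4+1.65) = 122.1/14.05 = 8.688 mg/L.
Mixed L₀ = (12.4×4.23 + 1.65×123)/(14.05) = 255.4/14.05 = 18.18 mg/L.
Initial deficit D₀ = C_s − DO₀ = 10.1 − 8.688 = 1.412 mg/L.
D(1.25) = [0.170×18.18/(1.06−0.170)](e^(−0.170×1.25) − e^(−1.06×1.25)) + 1.412 e^(−1.06×1.25)
= 3.472 × (0.8086 − 0.2658) + 1.412 × 0.2658 = 2.260 mg/L.
DO = 10.1 − 2.260 = 7.840 mg/L.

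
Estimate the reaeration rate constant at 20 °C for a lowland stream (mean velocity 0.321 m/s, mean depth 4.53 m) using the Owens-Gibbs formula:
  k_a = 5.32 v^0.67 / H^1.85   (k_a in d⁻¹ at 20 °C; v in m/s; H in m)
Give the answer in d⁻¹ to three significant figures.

k_a = 5.32 × 0.321^0.67 / 4.53^1.85 = 5.32 × 0.4670 / 16.36 = 0.1519 d⁻¹.

k_a ≈ 0.152 d⁻¹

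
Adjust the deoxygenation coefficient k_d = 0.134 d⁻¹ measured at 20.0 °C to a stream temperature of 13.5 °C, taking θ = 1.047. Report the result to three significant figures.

k_d ≈ 0.0994 d⁻¹

k_d(T₂) = k_d(T₁) · θ^(T₂−T₁) = 0.134 × 1.047^(13.5−20.0)
= 0.134 × 1.047^-6.50 = 0.134 × 0.7419 = 0.09941 d⁻¹.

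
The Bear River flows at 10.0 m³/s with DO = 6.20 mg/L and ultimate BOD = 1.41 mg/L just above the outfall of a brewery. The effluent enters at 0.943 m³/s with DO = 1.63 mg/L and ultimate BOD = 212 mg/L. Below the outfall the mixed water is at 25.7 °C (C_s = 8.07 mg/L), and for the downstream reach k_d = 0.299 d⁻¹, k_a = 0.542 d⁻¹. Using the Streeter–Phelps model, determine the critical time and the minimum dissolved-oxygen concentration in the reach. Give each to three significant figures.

Mixed DO = (10.0×6.20 + 0.943×1.63)/(10.0+0.943) = 63.54/10.94 = 5.806 mg/L.
Mixed L₀ = (10.0×1.41 + 0.943×212)/(10.94) = 214.0/10.94 = 19.56 mg/L.
Initial deficit D₀ = C_s − DO₀ = 8.07 − 5.806 = 2.264 mg/L.
t_c = (1/0.2430) ln[(0.542/0.299)(1 − 2.264×0.2430/(0.299×19.56))] = 4.115 × ln(1.642) = 2.041 d.
D_c = (0.299/0.542) × 19.56 × e^(−0.299×2.041) = 0.5517 × 19.56 × 0.5432 = 5.860 mg/L.
Minimum DO = 8.07 − 5.860 = 2.210 mg/L.

t_c ≈ 2.04 d; minimum DO ≈ 2.21 mg/L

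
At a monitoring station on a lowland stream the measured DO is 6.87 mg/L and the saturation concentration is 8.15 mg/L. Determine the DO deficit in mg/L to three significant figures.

D ≈ 1.28 mg/L

D = C_s − C = 8.15 − 6.87 = 1.28 mg/L.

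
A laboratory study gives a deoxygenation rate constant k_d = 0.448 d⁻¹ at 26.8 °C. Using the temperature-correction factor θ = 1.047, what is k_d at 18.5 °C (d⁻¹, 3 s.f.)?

k_d ≈ 0.306 d⁻¹

k_d(T₂) = k_d(T₁) · θ^(T₂−T₁) = 0.448 × 1.047^(18.5−26.8)
= 0.448 × 1.047^-8.30 = 0.448 × 0.6830 = 0.3060 d⁻¹.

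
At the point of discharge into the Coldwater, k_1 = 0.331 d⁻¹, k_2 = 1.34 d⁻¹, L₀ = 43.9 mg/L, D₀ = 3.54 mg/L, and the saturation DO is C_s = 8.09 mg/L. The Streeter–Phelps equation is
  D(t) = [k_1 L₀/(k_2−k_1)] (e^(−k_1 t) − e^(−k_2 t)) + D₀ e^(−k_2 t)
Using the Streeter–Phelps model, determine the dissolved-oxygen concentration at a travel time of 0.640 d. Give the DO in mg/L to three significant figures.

DO ≈ 1.05 mg/L

k_1 L₀/(k_2−k_1) = 0.331×43.9/(1.34−0.331) = 14.53/1.009 = 14.40 mg/L.
e^(−k_1 t) = e^(−0.331×0.6400) = 0.8091; e^(−k_2 t) = e^(−1.34×0.6400) = 0.4242.
D = 14.40 × (0.8091 − 0.4242) + 3.54 × 0.4242 = 5.543 + 1.502 = 7.045 mg/L.
DO = C_s − D = 8.09 − 7.045 = 1.045 mg/L.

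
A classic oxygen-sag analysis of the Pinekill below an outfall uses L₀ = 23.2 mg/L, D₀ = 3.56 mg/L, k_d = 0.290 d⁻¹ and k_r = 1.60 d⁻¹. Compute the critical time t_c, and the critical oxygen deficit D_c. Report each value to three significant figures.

t_c ≈ 0.402 d; D_c ≈ 3.74 mg/L

With k_r/k_d = 5.517 and 1 − D₀(k_r−k_d)/(k_d L₀) = 0.3068,
t_c = ln(5.517 × 0.3068) / (1.60 − 0.290) = ln(1.693) / 1.310 = 0.5264/1.310 = 0.4019 d.
D_c = (k_d/k_r) L₀ e^(−k_d t_c) = (0.290/1.60) × 23.2 × e^(−0.290×0.4019) = 0.1812 × 23.2 × 0.8900 = 3.742 mg/L.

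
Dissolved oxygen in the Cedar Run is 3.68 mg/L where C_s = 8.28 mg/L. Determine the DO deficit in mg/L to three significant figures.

D = C_s − C = 8.28 − 3.68 = 4.60 mg/L.

D ≈ 4.60 mg/L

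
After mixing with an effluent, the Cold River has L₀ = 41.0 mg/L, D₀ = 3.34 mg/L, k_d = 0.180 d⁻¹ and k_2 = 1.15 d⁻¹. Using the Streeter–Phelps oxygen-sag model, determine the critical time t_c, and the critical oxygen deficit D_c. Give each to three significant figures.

t_c ≈ 1.32 d; D_c ≈ 5.06 mg/L

At the critical point dD/dt = 0, so k_d L₀ e^(−k_d t) = k_2 D. Substituting D(t) from the Streeter–Phelps equation and solving for t gives
t_c = ln[(k_2/k_d)(1 − D₀(k_2−k_d)/(k_d L₀))] / (k_2−k_d).
Here k_2−k_d = 0.9700 d⁻¹ and 1 − D₀(k_2−k_d)/(k_d L₀) = 1 − 3.34×0.9700/(0.180×41.0) = 0.5610, so
t_c = ln(6.389 × 0.5610) / 0.9700 = 1.277 / 0.9700 = 1.316 d.
D_c = (k_d/k_2) L₀ e^(−k_d t_c) = (0.180/1.15) × 41.0 × e^(−0.180×1.316) = 0.1565 × 41.0 × 0.7891 = 5.064 mg/L.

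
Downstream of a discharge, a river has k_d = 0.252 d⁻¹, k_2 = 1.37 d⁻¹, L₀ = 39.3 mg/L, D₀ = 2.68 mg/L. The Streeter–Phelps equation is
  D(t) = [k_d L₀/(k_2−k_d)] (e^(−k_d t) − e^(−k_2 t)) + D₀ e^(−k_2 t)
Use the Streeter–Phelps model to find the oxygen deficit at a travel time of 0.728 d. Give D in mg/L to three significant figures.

D ≈ 5.09 mg/L

k_d L₀/(k_2−k_d) = 0.252×39.3/(1.37−0.252) = 9.904/1.118 = 8.858 mg/L.
e^(−k_d t) = e^(−0.252×0.7280) = 0.8324; e^(−k_2 t) = e^(−1.37×0.7280) = 0.3689.
D = 8.858 × (0.8324 − 0.3689) + 2.68 × 0.3689 = 4.106 + 0.9885 = 5.095 mg/L.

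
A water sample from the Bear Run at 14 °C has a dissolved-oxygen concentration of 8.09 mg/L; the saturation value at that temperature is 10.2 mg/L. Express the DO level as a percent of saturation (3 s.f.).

79.3 % saturation

% saturation = C/C_s × 100 = 8.09/10.2 × 100 = 79.3 %.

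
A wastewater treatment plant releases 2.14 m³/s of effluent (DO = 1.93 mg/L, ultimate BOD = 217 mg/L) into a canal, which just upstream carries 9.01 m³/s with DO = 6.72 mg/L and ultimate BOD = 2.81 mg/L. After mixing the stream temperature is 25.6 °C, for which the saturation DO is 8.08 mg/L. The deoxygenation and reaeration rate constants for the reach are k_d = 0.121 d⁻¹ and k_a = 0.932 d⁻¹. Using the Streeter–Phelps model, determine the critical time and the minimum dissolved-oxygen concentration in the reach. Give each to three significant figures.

Mixed DO = (9.01×6.72 + 2.14×1.93)/(9.01+2.14) = 64.68/11.15 = 5.801 mg/L.
Mixed L₀ = (9.01×2.81 + 2.14×217)/(11.15) = 489.7/11.15 = 43.92 mg/L.
Initial deficit D₀ = C_s − DO₀ = 8.08 − 5.801 = 2.279 mg/L.
t_c = (1/0.8110) ln[(0.932/0.121)(1 − 2.279×0.8110/(0.121×43.92))] = 1.233 × ln(5.023) = 1.990 d.
D_c = (0.121/0.932) × 43.92 × e^(−0.121×1.990) = 0.1298 × 43.92 × 0.7860 = 4.482 mg/L.
Minimum DO = 8.08 − 4.482 = 3.598 mg/L.

t_c ≈ 1.99 d; minimum DO ≈ 3.60 mg/L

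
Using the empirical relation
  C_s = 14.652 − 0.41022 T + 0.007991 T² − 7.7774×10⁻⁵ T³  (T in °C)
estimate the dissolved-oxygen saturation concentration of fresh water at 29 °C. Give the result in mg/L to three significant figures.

C_s ≈ 7.58 mg/L

C_s = 14.652 − 0.41022×29 + 0.007991×29² − 7.7774×10⁻⁵×29³ = 7.579 mg/L.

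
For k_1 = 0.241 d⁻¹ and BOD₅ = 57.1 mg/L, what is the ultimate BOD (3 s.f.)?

L₀ ≈ 81.5 mg/L

BOD₅ = L₀(1 − e^(−5k_1)) ⇒ L₀ = BOD₅ / (1 − e^(−5×0.241))
= 57.1 / (1 − 0.2997) = 57.1 / 0.7003 = 81.54 mg/L.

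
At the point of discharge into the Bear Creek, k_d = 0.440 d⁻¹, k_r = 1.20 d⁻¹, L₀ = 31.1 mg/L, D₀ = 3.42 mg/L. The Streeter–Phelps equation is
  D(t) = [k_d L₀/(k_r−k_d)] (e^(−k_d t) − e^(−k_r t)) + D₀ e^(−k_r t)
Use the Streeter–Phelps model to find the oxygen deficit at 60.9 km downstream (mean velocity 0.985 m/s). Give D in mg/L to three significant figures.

Travel time t = x/v = 60.9 km / (0.985 m/s) = 60900 m / 0.985 m/s = 61830 s = 0.7156 d.
k_d L₀/(k_r−k_d) = 0.440×31.1/(1.20−0.440) = 13.68/0.7600 = 18.01 mg/L.
e^(−k_d t) = e^(−0.440×0.7156) = 0.7299; e^(−k_r t) = e^(−1.20×0.7156) = 0.4237.
D = 18.01 × (0.7299 − 0.4237) + 3.42 × 0.4237 = 5.513 + 1.449 = 6.962 mg/L.

D ≈ 6.96 mg/L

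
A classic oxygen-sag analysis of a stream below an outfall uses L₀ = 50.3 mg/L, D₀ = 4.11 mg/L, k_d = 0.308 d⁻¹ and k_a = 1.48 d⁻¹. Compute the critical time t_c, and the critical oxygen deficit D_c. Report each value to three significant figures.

t_c = [1/(k_a−k_d)] ln[(k_a/k_d)(1 − D₀(k_a−k_d)/(k_d L₀))]
= [1/(1.48−0.308)] ln[(1.48/0.308)(1 − 4.11×1.172/(0.308×50.3))]
= (1/1.172) ln[4.805 × 0.6891] = 0.8532 × ln(3.311) = 0.8532 × 1.197 = 1.022 d.
D_c = (k_d/k_a) L₀ e^(−k_d t_c) = (0.308/1.48) × 50.3 × e^(−0.308×1.022) = 0.2081 × 50.3 × 0.7300 = 7.642 mg/L.

t_c ≈ 1.02 d; D_c ≈ 7.64 mg/L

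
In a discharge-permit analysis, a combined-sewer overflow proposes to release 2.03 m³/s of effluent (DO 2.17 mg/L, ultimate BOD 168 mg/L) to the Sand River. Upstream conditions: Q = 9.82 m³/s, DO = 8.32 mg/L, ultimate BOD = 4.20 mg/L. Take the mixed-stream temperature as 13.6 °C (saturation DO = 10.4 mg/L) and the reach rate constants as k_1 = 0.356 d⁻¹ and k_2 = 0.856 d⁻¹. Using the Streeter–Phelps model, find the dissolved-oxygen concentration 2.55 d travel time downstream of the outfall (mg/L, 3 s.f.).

DO ≈ 3.37 mg/L

Mixed DO = (9.82×8.32 + 2.03×2.17)/(9.82+2.03) = 86.11/11.85 = 7.266 mg/L.
Mixed L₀ = (9.82×4.20 + 2.03×168)/(11.85) = 382.3/11.85 = 32.26 mg/L.
Initial deficit D₀ = C_s − DO₀ = 10.4 − 7.266 = 3.134 mg/L.
D(2.55) = [0.356×32.26/(0.856−0.356)](e^(−0.356×2.55) − e^(−0.856×2.55)) + 3.134 e^(−0.856×2.55)
= 22.97 × (0.4034 − 0.1127) + 3.134 × 0.1127 = 7.030 mg/L.
DO = 10.4 − 7.030 = 3.370 mg/L.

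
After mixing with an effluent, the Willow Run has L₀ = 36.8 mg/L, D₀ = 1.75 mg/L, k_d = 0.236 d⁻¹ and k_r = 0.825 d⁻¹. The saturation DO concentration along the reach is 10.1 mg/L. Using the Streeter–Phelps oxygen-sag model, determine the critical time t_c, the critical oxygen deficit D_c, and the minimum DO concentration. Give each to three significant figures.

t_c ≈ 1.91 d; D_c ≈ 6.71 mg/L; min DO ≈ 3.39 mg/L

t_c = [1/(k_r−k_d)] ln[(k_r/k_d)(1 − D₀(k_r−k_d)/(k_d L₀))]
= [1/(0.825−0.236)] ln[(0.825/0.236)(1 − 1.75×0.5890/(0.236×36.8))]
= (1/0.5890) ln[3.496 × 0.8813] = 1.698 × ln(3.081) = 1.698 × 1.125 = 1.910 d.
L(t_c) = L₀ e^(−k_d t_c) = 36.8 × 0.6371 = 23.44 mg/L, and at the critical point k_r D_c = k_d L, so D_c = (0.236/0.825) × 23.44 = 6.707 mg/L.
Minimum DO = C_s − D_c = 10.1 − 6.707 = 3.393 mg/L.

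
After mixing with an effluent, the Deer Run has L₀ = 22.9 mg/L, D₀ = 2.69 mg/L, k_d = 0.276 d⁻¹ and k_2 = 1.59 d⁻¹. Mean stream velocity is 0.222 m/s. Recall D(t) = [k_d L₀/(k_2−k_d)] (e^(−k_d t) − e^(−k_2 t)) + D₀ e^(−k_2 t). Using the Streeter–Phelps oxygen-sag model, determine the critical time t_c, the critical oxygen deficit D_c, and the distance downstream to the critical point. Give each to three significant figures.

t_c ≈ 0.709 d; D_c ≈ 3.27 mg/L; x_c ≈ 13.6 km

t_c = [1/(k_2−k_d)] ln[(k_2/k_d)(1 − D₀(k_2−k_d)/(k_d L₀))]
= [1/(1.59−0.276)] ln[(1.59/0.276)(1 − 2.69×1.314/(0.276×22.9))]
= (1/1.314) ln[5.761 × 0.4408] = 0.7610 × ln(2.539) = 0.7610 × 0.9318 = 0.7091 d.
L(t_c) = L₀ e^(−k_d t_c) = 22.9 × 0.8222 = 18.83 mg/L, and at the critical point k_2 D_c = k_d L, so D_c = (0.276/1.59) × 18.83 = 3.268 mg/L.
x_c = v t_c = 0.222 m/s × 0.7091 d × 86400 s/d = 13600 m ≈ 13.6 km.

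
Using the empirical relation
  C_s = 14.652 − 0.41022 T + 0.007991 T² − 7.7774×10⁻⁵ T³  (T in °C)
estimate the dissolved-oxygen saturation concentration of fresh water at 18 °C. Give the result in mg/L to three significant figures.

C_s ≈ 9.40 mg/L

C_s = 14.652 − 0.41022×18 + 0.007991×18² − 7.7774×10⁻⁵×18³ = 9.404 mg/L.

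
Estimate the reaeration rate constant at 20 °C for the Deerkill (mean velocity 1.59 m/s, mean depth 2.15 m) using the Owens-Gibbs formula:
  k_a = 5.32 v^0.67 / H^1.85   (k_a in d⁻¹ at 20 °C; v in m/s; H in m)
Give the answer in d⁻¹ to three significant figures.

k_a = 5.32 × 1.59^0.67 / 2.15^1.85 = 5.32 × 1.364 / 4.121 = 1.761 d⁻¹.

k_a ≈ 1.76 d⁻¹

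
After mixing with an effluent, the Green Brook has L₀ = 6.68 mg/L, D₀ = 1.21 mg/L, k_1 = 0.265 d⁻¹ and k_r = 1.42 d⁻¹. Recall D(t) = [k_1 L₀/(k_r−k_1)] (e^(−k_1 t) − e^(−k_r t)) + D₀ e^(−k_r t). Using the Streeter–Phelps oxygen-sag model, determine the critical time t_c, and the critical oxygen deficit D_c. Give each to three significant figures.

With k_r/k_1 = 5.358 and 1 − D₀(k_r−k_1)/(k_1 L₀) = 0.2105,
t_c = ln(5.358 × 0.2105) / (1.42 − 0.265) = ln(1.128) / 1.155 = 0.1205/1.155 = 0.1043 d.
D_c = (k_1/k_r) L₀ e^(−k_1 t_c) = (0.265/1.42) × 6.68 × e^(−0.265×0.1043) = 0.1866 × 6.68 × 0.9727 = 1.213 mg/L.

t_c ≈ 0.104 d; D_c ≈ 1.21 mg/L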